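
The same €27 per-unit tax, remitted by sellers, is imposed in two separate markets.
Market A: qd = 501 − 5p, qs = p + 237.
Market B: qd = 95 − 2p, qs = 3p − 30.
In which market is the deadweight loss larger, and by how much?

Market B, by €133.65.

Market A: pre-tax p* = €44, q* = 281; post-tax q = 258.5; deadweight loss = €303.75.
Market B: pre-tax p* = €25, q* = 45; post-tax q = 12.6; deadweight loss = €437.4.
Difference: €303.75 vs €437.4 → market B is larger by €133.65.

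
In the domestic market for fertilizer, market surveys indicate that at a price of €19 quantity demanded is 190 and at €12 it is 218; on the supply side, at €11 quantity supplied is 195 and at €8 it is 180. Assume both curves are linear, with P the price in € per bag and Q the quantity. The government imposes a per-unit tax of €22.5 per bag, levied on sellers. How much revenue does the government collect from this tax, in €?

Tax revenue = €3600.

Demand slope: (218 − 190)/(12 − 19) = -4, so Qd = 266 − 4P.
Supply slope: (180 − 195)/(8 − 11) = 5, so Qs = 5P + 140.
Without the tax, 266 − 4P = 5P + 140 gives 9P = 126, so P* = €14 and Q* = 210.
With the tax collected from sellers, supply shifts: Qs = 5(P − 22.5) + 140.
Solving gives Q = 160 with consumers paying €26.5 and sellers receiving €4 (the €22.5 wedge).
Revenue = t · Q = 22.5 · 160 = €3600.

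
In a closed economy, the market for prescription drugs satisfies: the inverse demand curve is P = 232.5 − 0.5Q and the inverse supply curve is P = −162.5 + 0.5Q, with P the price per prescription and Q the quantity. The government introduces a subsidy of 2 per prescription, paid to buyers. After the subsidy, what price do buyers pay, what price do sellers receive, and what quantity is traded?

Inverting to Q(P) form: Qd = 465 − 2P; Qs = 2P + 325.
Before the subsidy: set 465 − 2P = 2P + 325 → P* = 35, Q* = 395.
With a per-unit subsidy paid to buyers, each effectively pays P − 2, so demand becomes Qd = 465 − 2(P − 2).
Solving gives Q = 397 with buyers paying 34 and sellers receiving 36 (the 2 wedge).

Buyers pay 34; sellers receive 36; quantity = 397.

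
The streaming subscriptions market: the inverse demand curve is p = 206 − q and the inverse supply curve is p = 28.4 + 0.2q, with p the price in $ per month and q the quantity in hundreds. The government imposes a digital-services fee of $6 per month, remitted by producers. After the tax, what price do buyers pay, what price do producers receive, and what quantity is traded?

Inverting to q(p) form: qd = 206 − p; qs = 5p − 142.
Before the tax: set 206 − p = 5p − 142 → p* = $58, q* = 148.
With the tax collected from producers, supply shifts: qs = 5(p − 6) − 142.
New equilibrium: buyers pay $63, producers receive $57, q = 143. (Wedge: pb − ps = 6.)
The less price-elastic side of the market bears the larger share of a per-unit tax.

Buyers pay $63; producers receive $57; quantity = 143.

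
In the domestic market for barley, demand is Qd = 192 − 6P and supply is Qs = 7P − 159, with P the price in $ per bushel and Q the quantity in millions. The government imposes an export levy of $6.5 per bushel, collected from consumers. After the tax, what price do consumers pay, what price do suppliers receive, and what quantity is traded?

Consumers pay $30.5; suppliers receive $24; quantity = 9.

Before the tax: set 192 − 6P = 7P − 159 → P* = $27, Q* = 30.
With the tax collected from consumers, demand (in seller-price terms) shifts: Qd = 192 − 6(P + 6.5).
New equilibrium: consumers pay $30.5, suppliers receive $24, Q = 9. (Wedge: Pb − Ps = 6.5.)
The less price-elastic side of the market bears the larger share of a per-unit tax.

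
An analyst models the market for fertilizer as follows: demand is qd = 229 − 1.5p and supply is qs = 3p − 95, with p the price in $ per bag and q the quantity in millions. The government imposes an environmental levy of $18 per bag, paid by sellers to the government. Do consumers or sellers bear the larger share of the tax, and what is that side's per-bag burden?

Before the tax: set 229 − 1.5p = 3p − 95 → p* = $72, q* = 121.
With the tax collected from sellers, supply shifts: qs = 3(p − 18) − 95.
New equilibrium: consumers pay $84, sellers receive $66, q = 103. (Wedge: pb − ps = 18.)
Per-bag burden: consumers $12, sellers $6.
Consumers take the larger share because demand is less price-elastic here (demand slope 1.5 vs supply slope 3).
The less price-elastic side of the market bears the larger share of a per-unit tax.

Consumers bear the larger share: $12 per bag.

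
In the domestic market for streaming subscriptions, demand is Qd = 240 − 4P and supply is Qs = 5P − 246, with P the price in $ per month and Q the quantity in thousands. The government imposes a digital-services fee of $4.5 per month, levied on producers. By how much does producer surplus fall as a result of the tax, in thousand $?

Producer surplus falls by $38 thousand.

Before the tax: set 240 − 4P = 5P − 246 → P* = $54, Q* = 24.
With the tax collected from producers, supply shifts: Qs = 5(P − 4.5) − 246.
Solving gives Q = 14 with buyers paying $56.5 and producers receiving $52 (the $4.5 wedge).
ΔPS is the trapezoid between Q = 14 and Q = 24 of height $2: ½ · (24 + 14) · 2 = $38.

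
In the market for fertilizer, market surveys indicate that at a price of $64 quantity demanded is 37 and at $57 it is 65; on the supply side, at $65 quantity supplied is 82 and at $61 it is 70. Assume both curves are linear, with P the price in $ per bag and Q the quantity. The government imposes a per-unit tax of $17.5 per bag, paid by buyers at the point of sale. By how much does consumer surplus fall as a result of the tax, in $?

Consumer surplus falls by $345.

Demand slope: (65 − 37)/(57 − 64) = -4, so Qd = 293 − 4P.
Supply slope: (70 − 82)/(61 − 65) = 3, so Qs = 3P − 113.
Before the tax: set 293 − 4P = 3P − 113 → P* = $58, Q* = 61.
With the tax collected from buyers, demand (in seller-price terms) shifts: Qd = 293 − 4(P + 17.5).
New equilibrium: buyers pay $65.5, producers receive $48, Q = 31. (Wedge: Pb − Ps = 17.5.)
ΔCS is the trapezoid between Q = 31 and Q = 61 of height $7.5: ½ · (61 + 31) · 7.5 = $345.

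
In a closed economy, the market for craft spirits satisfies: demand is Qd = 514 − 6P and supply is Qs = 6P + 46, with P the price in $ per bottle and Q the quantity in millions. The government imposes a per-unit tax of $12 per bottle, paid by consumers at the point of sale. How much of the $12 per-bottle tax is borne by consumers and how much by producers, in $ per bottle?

Consumers bear $6 per bottle; producers bear $6 per bottle.

Without the tax, 514 − 6P = 6P + 46 gives 12P = 468, so P* = $39 and Q* = 280.
With the tax collected from consumers, demand (in seller-price terms) shifts: Qd = 514 − 6(P + 12).
Solving gives Q = 244 with consumers paying $45 and producers receiving $33 (the $12 wedge).
Burden on consumers: $6; on producers: $6. (They sum to $12.)
The less price-elastic side of the market bears the larger share of a per-unit tax.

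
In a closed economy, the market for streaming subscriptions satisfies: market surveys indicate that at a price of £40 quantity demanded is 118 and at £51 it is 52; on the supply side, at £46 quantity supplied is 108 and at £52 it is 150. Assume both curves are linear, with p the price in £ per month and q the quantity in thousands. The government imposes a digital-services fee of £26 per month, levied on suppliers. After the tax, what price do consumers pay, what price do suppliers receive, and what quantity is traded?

Demand slope: (52 − 118)/(51 − 40) = -6, so qd = 358 − 6p.
Supply slope: (150 − 108)/(52 − 46) = 7, so qs = 7p − 214.
Without the tax, 358 − 6p = 7p − 214 gives 13p = 572, so p* = £44 and q* = 94.
With the tax collected from suppliers, supply shifts: qs = 7(p − 26) − 214.
New equilibrium: consumers pay £58, suppliers receive £32, q = 10. (Wedge: pb − ps = 26.)
The less price-elastic side of the market bears the larger share of a per-unit tax.

Consumers pay £58; suppliers receive £32; quantity = 10.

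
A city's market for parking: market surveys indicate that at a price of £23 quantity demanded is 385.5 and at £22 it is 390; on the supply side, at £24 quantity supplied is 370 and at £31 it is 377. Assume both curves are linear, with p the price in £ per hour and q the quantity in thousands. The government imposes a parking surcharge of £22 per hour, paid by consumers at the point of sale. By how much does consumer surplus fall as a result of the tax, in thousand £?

Demand slope: (390 − 385.5)/(22 − 23) = -4.5, so qd = 489 − 4.5p.
Supply slope: (377 − 370)/(31 − 24) = 1, so qs = p + 346.
Before the tax: set 489 − 4.5p = p + 346 → p* = £26, q* = 372.
With the tax collected from consumers, demand (in seller-price terms) shifts: qd = 489 − 4.5(p + 22).
Solving gives q = 354 with consumers paying £30 and producers receiving £8 (the £22 wedge).
ΔCS is the trapezoid between Q = 354 and Q = 372 of height £4: ½ · (372 + 354) · 4 = £1452.

Consumer surplus falls by £1452 thousand.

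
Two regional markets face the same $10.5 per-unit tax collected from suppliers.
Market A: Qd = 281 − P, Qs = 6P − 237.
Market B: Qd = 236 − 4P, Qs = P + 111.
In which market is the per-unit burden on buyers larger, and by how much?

Market A, by $6.9.

Market A: pre-tax P* = $74, Q* = 207; post-tax Q = 198; per-unit burden on buyers = $9.
Market B: pre-tax P* = $25, Q* = 136; post-tax Q = 127.6; per-unit burden on buyers = $2.1.
Difference: $9 vs $2.1 → market A is larger by $6.9.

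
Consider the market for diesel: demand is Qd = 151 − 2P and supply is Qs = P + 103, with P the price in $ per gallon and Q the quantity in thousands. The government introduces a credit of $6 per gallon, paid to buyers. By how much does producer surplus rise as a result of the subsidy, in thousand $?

Producer surplus rises by $484 thousand.

Without the subsidy, 151 − 2P = P + 103 gives 3P = 48, so P* = $16 and Q* = 119.
With a per-unit subsidy paid to buyers, each effectively pays P − 6, so demand becomes Qd = 151 − 2(P − 6).
Solving gives Q = 123 with buyers paying $14 and sellers receiving $20 (the $6 wedge).
ΔPS is the trapezoid between Q = 123 and Q = 119 of height $4: ½ · (119 + 123) · 4 = $484.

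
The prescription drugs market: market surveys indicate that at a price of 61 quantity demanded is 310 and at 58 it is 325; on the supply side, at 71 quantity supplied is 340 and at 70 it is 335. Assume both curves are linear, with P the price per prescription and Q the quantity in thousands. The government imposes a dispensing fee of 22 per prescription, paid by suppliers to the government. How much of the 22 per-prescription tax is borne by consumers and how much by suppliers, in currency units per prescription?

Consumers bear 11 per prescription; suppliers bear 11 per prescription.

Demand slope: (325 − 310)/(58 − 61) = -5, so Qd = 615 − 5P.
Supply slope: (335 − 340)/(70 − 71) = 5, so Qs = 5P − 15.
Without the tax, 615 − 5P = 5P − 15 gives 10P = 630, so P* = 63 and Q* = 300.
With the tax collected from suppliers, supply shifts: Qs = 5(P − 22) − 15.
New equilibrium: consumers pay 74, suppliers receive 52, Q = 245. (Wedge: Pb − Ps = 22.)
Burden on consumers: 11; on suppliers: 11. (They sum to 22.)
The less price-elastic side of the market bears the larger share of a per-unit tax.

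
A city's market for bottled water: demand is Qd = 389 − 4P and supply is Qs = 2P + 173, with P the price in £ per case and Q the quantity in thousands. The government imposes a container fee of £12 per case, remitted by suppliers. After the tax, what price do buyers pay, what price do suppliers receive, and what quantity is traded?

Buyers pay £40; suppliers receive £28; quantity = 229.

Before the tax: set 389 − 4P = 2P + 173 → P* = £36, Q* = 245.
With the tax collected from suppliers, supply shifts: Qs = 2(P − 12) + 173.
Solving gives Q = 229 with buyers paying £40 and suppliers receiving £28 (the £12 wedge).
The less price-elastic side of the market bears the larger share of a per-unit tax.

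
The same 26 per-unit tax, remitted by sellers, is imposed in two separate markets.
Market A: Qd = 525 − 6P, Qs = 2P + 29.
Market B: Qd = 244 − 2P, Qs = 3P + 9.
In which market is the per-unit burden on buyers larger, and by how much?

Market B, by 9.1.

Market A: pre-tax P* = 62, Q* = 153; post-tax Q = 114; per-unit burden on buyers = 6.5.
Market B: pre-tax P* = 47, Q* = 150; post-tax Q = 118.8; per-unit burden on buyers = 15.6.
Difference: 6.5 vs 15.6 → market B is larger by 9.1.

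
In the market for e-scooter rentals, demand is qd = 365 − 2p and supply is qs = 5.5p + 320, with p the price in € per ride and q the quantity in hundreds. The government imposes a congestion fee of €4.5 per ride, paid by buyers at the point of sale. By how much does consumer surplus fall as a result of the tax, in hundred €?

Without the tax, 365 − 2p = 5.5p + 320 gives 7.5p = 45, so p* = €6 and q* = 353.
With the tax collected from buyers, demand (in seller-price terms) shifts: qd = 365 − 2(p + 4.5).
New equilibrium: buyers pay €9.3, producers receive €4.8, q = 346.4. (Wedge: pb − ps = 4.5.)
ΔCS is the trapezoid between Q = 346.4 and Q = 353 of height €3.3: ½ · (353 + 346.4) · 3.3 = €1154.01.

Consumer surplus falls by €1154.01 hundred.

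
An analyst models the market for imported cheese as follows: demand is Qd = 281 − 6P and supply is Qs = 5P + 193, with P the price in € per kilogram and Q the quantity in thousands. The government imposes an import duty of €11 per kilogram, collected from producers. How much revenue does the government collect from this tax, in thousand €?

Tax revenue = €2233 thousand.

Before the tax: set 281 − 6P = 5P + 193 → P* = €8, Q* = 233.
With the tax collected from producers, supply shifts: Qs = 5(P − 11) + 193.
New equilibrium: consumers pay €13, producers receive €2, Q = 203. (Wedge: Pb − Ps = 11.)
Revenue = t · Q = 11 · 203 = €2233.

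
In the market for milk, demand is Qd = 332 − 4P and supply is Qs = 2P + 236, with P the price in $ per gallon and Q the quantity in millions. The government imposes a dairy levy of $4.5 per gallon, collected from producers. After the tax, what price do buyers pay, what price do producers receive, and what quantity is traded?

Before the tax: set 332 − 4P = 2P + 236 → P* = $16, Q* = 268.
With the tax collected from producers, supply shifts: Qs = 2(P − 4.5) + 236.
Solving gives Q = 262 with buyers paying $17.5 and producers receiving $13 (the $4.5 wedge).
The less price-elastic side of the market bears the larger share of a per-unit tax.

Buyers pay $17.5; producers receive $13; quantity = 262.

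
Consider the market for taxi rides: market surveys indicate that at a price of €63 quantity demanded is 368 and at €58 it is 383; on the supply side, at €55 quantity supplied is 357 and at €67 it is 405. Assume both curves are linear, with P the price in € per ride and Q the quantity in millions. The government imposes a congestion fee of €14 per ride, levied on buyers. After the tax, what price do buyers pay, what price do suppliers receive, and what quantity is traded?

Buyers pay €68; suppliers receive €54; quantity = 353.

Demand slope: (383 − 368)/(58 − 63) = -3, so Qd = 557 − 3P.
Supply slope: (405 − 357)/(67 − 55) = 4, so Qs = 4P + 137.
Before the tax: set 557 − 3P = 4P + 137 → P* = €60, Q* = 377.
With the tax collected from buyers, demand (in seller-price terms) shifts: Qd = 557 − 3(P + 14).
Solving gives Q = 353 with buyers paying €68 and suppliers receiving €54 (the €14 wedge).
The less price-elastic side of the market bears the larger share of a per-unit tax.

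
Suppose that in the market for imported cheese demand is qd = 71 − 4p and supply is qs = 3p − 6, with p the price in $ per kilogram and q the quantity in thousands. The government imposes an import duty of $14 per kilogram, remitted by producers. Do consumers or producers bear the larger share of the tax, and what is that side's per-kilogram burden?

Without the tax, 71 − 4p = 3p − 6 gives 7p = 77, so p* = $11 and q* = 27.
With the tax collected from producers, supply shifts: qs = 3(p − 14) − 6.
New equilibrium: consumers pay $17, producers receive $3, q = 3. (Wedge: pb − ps = 14.)
Per-kilogram burden: consumers $6, producers $8.
Producers take the larger share because supply is less price-elastic here (demand slope 4 vs supply slope 3).
The less price-elastic side of the market bears the larger share of a per-unit tax.

Producers bear the larger share: $8 per kilogram.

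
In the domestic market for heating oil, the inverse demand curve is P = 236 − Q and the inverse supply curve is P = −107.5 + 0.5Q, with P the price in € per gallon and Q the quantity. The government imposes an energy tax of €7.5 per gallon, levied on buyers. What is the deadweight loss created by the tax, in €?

Deadweight loss = €18.75.

Inverting to Q(P) form: Qd = 236 − P; Qs = 2P + 215.
Without the tax, 236 − P = 2P + 215 gives 3P = 21, so P* = €7 and Q* = 229.
With the tax collected from buyers, demand (in seller-price terms) shifts: Qd = 236 − (P + 7.5).
Solving gives Q = 224 with buyers paying €12 and suppliers receiving €4.5 (the €7.5 wedge).
Quantity falls by |ΔQ| = |229 − 224| = 5.
DWL = ½ · t · |ΔQ| = ½ · 7.5 · 5 = €18.75.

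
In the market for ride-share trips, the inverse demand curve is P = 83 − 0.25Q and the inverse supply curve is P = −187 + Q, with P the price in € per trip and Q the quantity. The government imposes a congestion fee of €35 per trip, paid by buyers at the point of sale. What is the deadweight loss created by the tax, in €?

Inverting to Q(P) form: Qd = 332 − 4P; Qs = P + 187.
Before the tax: set 332 − 4P = P + 187 → P* = €29, Q* = 216.
With the tax collected from buyers, demand (in seller-price terms) shifts: Qd = 332 − 4(P + 35).
Solving gives Q = 188 with buyers paying €36 and producers receiving €1 (the €35 wedge).
Quantity falls by |ΔQ| = |216 − 188| = 28.
DWL = ½ · t · |ΔQ| = ½ · 35 · 28 = €490.

Deadweight loss = €490.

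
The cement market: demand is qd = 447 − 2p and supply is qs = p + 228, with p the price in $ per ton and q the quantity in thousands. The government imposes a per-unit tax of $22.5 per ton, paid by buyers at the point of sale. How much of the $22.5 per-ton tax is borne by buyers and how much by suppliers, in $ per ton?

Buyers bear $7.5 per ton; suppliers bear $15 per ton.

Without the tax, 447 − 2p = p + 228 gives 3p = 219, so p* = $73 and q* = 301.
With the tax collected from buyers, demand (in seller-price terms) shifts: qd = 447 − 2(p + 22.5).
Solving gives q = 286 with buyers paying $80.5 and suppliers receiving $58 (the $22.5 wedge).
Burden on buyers: $7.5; on suppliers: $15. (They sum to $22.5.)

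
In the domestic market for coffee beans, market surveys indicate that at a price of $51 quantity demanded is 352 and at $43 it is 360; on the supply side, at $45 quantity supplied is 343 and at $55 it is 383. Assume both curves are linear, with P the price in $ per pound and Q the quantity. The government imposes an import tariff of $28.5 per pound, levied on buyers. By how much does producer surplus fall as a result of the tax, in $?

Demand slope: (360 − 352)/(43 − 51) = -1, so Qd = 403 − P.
Supply slope: (383 − 343)/(55 − 45) = 4, so Qs = 4P + 163.
Before the tax: set 403 − P = 4P + 163 → P* = $48, Q* = 355.
With the tax collected from buyers, demand (in seller-price terms) shifts: Qd = 403 − (P + 28.5).
New equilibrium: buyers pay $70.8, sellers receive $42.3, Q = 332.2. (Wedge: Pb − Ps = 28.5.)
ΔPS is the trapezoid between Q = 332.2 and Q = 355 of height $5.7: ½ · (355 + 332.2) · 5.7 = $1958.52.

Producer surplus falls by $1958.52.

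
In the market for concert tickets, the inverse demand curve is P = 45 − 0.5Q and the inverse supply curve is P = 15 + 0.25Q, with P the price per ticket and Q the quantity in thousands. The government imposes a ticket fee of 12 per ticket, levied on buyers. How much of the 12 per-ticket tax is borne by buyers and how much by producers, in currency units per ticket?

Rewrite in direct form: Qd = 90 − 2P and Qs = 4P − 60.
Before the tax: set 90 − 2P = 4P − 60 → P* = 25, Q* = 40.
With the tax collected from buyers, demand (in seller-price terms) shifts: Qd = 90 − 2(P + 12).
Solving gives Q = 24 with buyers paying 33 and producers receiving 21 (the 12 wedge).
Burden on buyers: 8; on producers: 4. (They sum to 12.)

Buyers bear 8 per ticket; producers bear 4 per ticket.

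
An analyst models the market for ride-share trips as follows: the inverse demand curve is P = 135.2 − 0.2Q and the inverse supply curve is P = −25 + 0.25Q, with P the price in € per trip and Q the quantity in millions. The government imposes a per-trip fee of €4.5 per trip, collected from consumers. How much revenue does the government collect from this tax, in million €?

Rewrite in direct form: Qd = 676 − 5P and Qs = 4P + 100.
Without the tax, 676 − 5P = 4P + 100 gives 9P = 576, so P* = €64 and Q* = 356.
With the tax collected from consumers, demand (in seller-price terms) shifts: Qd = 676 − 5(P + 4.5).
Solving gives Q = 346 with consumers paying €66 and suppliers receiving €61.5 (the €4.5 wedge).
Revenue = t · Q = 4.5 · 346 = €1557.

Tax revenue = €1557 million.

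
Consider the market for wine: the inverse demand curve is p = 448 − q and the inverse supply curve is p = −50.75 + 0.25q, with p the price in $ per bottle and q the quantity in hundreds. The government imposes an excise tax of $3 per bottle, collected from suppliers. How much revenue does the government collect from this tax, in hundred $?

Tax revenue = $1189.8 hundred.

Rewrite in direct form: qd = 448 − p and qs = 4p + 203.
Before the tax: set 448 − p = 4p + 203 → p* = $49, q* = 399.
With the tax collected from suppliers, supply shifts: qs = 4(p − 3) + 203.
Solving gives q = 396.6 with consumers paying $51.4 and suppliers receiving $48.4 (the $3 wedge).
Revenue = t · Q = 3 · 396.6 = $1189.8.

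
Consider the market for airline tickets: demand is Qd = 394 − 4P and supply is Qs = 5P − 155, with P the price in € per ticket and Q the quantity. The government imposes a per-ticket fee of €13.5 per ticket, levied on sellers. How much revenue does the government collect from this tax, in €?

Without the tax, 394 − 4P = 5P − 155 gives 9P = 549, so P* = €61 and Q* = 150.
With the tax collected from sellers, supply shifts: Qs = 5(P − 13.5) − 155.
Solving gives Q = 120 with consumers paying €68.5 and sellers receiving €55 (the €13.5 wedge).
Revenue = t · Q = 13.5 · 120 = €1620.

Tax revenue = €1620.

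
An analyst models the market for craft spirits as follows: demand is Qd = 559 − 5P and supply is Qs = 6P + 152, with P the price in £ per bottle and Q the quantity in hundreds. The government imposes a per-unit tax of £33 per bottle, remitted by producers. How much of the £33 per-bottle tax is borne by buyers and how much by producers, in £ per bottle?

Without the tax, 559 − 5P = 6P + 152 gives 11P = 407, so P* = £37 and Q* = 374.
With the tax collected from producers, supply shifts: Qs = 6(P − 33) + 152.
Solving gives Q = 284 with buyers paying £55 and producers receiving £22 (the £33 wedge).
Burden on buyers: £18; on producers: £15. (They sum to £33.)

Buyers bear £18 per bottle; producers bear £15 per bottle.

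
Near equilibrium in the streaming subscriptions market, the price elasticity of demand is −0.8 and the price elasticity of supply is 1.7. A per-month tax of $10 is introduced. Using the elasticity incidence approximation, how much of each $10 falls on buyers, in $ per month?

Buyers bear ≈ $6.8 per month.

Incidence ratio: buyers' share ≈ εs / (εs + |εd|) = 1.7 / (1.7 + 0.8) = 0.68.
So buyers bear ≈ 0.68 × $10 = $6.8; producers bear $3.2.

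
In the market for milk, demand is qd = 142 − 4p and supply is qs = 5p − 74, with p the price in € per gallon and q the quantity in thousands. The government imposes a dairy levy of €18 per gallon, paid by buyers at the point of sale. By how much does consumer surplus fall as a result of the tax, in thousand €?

Consumer surplus falls by €260 thousand.

Without the tax, 142 − 4p = 5p − 74 gives 9p = 216, so p* = €24 and q* = 46.
With the tax collected from buyers, demand (in seller-price terms) shifts: qd = 142 − 4(p + 18).
Solving gives q = 6 with buyers paying €34 and sellers receiving €16 (the €18 wedge).
ΔCS is the trapezoid between Q = 6 and Q = 46 of height €10: ½ · (46 + 6) · 10 = €260.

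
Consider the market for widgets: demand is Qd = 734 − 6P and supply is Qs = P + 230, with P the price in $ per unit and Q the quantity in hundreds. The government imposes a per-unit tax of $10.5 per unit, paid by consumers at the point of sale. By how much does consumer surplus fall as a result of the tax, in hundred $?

Consumer surplus falls by $446.25 hundred.

Before the tax: set 734 − 6P = P + 230 → P* = $72, Q* = 302.
With the tax collected from consumers, demand (in seller-price terms) shifts: Qd = 734 − 6(P + 10.5).
Solving gives Q = 293 with consumers paying $73.5 and producers receiving $63 (the $10.5 wedge).
ΔCS is the trapezoid between Q = 293 and Q = 302 of height $1.5: ½ · (302 + 293) · 1.5 = $446.25.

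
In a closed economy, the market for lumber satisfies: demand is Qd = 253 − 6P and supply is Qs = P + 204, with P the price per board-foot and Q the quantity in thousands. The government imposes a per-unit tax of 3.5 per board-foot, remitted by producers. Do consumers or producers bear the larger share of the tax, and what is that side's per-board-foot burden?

Producers bear the larger share: 3 per board-foot.

Without the tax, 253 − 6P = P + 204 gives 7P = 49, so P* = 7 and Q* = 211.
With the tax collected from producers, supply shifts: Qs = (P − 3.5) + 204.
New equilibrium: consumers pay 7.5, producers receive 4, Q = 208. (Wedge: Pb − Ps = 3.5.)
Per-board-foot burden: consumers 0.5, producers 3.
Producers take the larger share because supply is less price-elastic here (demand slope 6 vs supply slope 1).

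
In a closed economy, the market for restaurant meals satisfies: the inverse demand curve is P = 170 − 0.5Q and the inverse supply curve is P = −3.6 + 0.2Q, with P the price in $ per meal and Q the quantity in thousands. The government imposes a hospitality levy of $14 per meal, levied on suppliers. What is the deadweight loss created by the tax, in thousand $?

Inverting to Q(P) form: Qd = 340 − 2P; Qs = 5P + 18.
Without the tax, 340 − 2P = 5P + 18 gives 7P = 322, so P* = $46 and Q* = 248.
With the tax collected from suppliers, supply shifts: Qs = 5(P − 14) + 18.
Solving gives Q = 228 with buyers paying $56 and suppliers receiving $42 (the $14 wedge).
Quantity falls by |ΔQ| = |248 − 228| = 20.
DWL = ½ · t · |ΔQ| = ½ · 14 · 20 = $140.

Deadweight loss = $140 thousand.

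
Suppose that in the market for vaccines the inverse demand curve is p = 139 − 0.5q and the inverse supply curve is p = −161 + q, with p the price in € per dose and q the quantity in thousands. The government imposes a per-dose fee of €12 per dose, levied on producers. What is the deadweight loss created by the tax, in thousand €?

Deadweight loss = €48 thousand.

Rewrite in direct form: qd = 278 − 2p and qs = p + 161.
Before the tax: set 278 − 2p = p + 161 → p* = €39, q* = 200.
With the tax collected from producers, supply shifts: qs = (p − 12) + 161.
Solving gives q = 192 with consumers paying €43 and producers receiving €31 (the €12 wedge).
Quantity falls by |ΔQ| = |200 − 192| = 8.
DWL = ½ · t · |ΔQ| = ½ · 12 · 8 = €48.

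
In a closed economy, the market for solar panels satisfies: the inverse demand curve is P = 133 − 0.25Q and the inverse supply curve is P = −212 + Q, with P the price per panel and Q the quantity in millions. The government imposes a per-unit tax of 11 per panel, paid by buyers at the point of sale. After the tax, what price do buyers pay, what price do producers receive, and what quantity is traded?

Inverting to Q(P) form: Qd = 532 − 4P; Qs = P + 212.
Without the tax, 532 − 4P = P + 212 gives 5P = 320, so P* = 64 and Q* = 276.
With the tax collected from buyers, demand (in seller-price terms) shifts: Qd = 532 − 4(P + 11).
Solving gives Q = 267.2 with buyers paying 66.2 and producers receiving 55.2 (the 11 wedge).

Buyers pay 66.2; producers receive 55.2; quantity = 267.2.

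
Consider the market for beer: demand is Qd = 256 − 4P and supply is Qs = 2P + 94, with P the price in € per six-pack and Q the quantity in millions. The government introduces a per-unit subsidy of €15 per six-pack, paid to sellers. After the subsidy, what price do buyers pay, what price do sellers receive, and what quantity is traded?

Without the subsidy, 256 − 4P = 2P + 94 gives 6P = 162, so P* = €27 and Q* = 148.
With a per-unit subsidy paid to sellers, each receives P + 15 per unit sold, so supply becomes Qs = 2(P + 15) + 94.
Solving gives Q = 168 with buyers paying €22 and sellers receiving €37 (the €15 wedge).

Buyers pay €22; sellers receive €37; quantity = 168.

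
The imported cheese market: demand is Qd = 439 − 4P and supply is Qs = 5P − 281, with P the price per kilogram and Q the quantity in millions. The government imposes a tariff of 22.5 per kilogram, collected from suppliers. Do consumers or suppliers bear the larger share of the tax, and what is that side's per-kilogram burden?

Without the tax, 439 − 4P = 5P − 281 gives 9P = 720, so P* = 80 and Q* = 119.
With the tax collected from suppliers, supply shifts: Qs = 5(P − 22.5) − 281.
New equilibrium: consumers pay 92.5, suppliers receive 70, Q = 69. (Wedge: Pb − Ps = 22.5.)
Per-kilogram burden: consumers 12.5, suppliers 10.
Consumers take the larger share because demand is less price-elastic here (demand slope 4 vs supply slope 5).

Consumers bear the larger share: 12.5 per kilogram.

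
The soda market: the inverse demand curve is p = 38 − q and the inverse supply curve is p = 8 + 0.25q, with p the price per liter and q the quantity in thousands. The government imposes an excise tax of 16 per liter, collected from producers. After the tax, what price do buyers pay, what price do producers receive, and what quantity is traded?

Buyers pay 26.8; producers receive 10.8; quantity = 11.2.

Inverting to q(p) form: qd = 38 − p; qs = 4p − 32.
Before the tax: set 38 − p = 4p − 32 → p* = 14, q* = 24.
With the tax collected from producers, supply shifts: qs = 4(p − 16) − 32.
Solving gives q = 11.2 with buyers paying 26.8 and producers receiving 10.8 (the 16 wedge).
The less price-elastic side of the market bears the larger share of a per-unit tax.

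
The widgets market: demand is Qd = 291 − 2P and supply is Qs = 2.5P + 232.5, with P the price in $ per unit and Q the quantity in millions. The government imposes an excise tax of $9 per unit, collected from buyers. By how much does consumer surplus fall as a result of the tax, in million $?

Consumer surplus falls by $1300 million.

Without the tax, 291 − 2P = 2.5P + 232.5 gives 4.5P = 58.5, so P* = $13 and Q* = 265.
With the tax collected from buyers, demand (in seller-price terms) shifts: Qd = 291 − 2(P + 9).
New equilibrium: buyers pay $18, suppliers receive $9, Q = 255. (Wedge: Pb − Ps = 9.)
ΔCS is the trapezoid between Q = 255 and Q = 265 of height $5: ½ · (265 + 255) · 5 = $1300.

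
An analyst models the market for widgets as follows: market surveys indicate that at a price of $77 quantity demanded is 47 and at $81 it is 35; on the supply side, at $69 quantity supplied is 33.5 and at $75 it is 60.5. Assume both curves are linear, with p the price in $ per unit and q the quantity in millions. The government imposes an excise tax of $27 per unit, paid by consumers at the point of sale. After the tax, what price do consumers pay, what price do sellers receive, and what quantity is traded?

Consumers pay $90.2; sellers receive $63.2; quantity = 7.4.

Demand slope: (35 − 47)/(81 − 77) = -3, so qd = 278 − 3p.
Supply slope: (60.5 − 33.5)/(75 − 69) = 4.5, so qs = 4.5p − 277.
Before the tax: set 278 − 3p = 4.5p − 277 → p* = $74, q* = 56.
With the tax collected from consumers, demand (in seller-price terms) shifts: qd = 278 − 3(p + 27).
Solving gives q = 7.4 with consumers paying $90.2 and sellers receiving $63.2 (the $27 wedge).
The less price-elastic side of the market bears the larger share of a per-unit tax.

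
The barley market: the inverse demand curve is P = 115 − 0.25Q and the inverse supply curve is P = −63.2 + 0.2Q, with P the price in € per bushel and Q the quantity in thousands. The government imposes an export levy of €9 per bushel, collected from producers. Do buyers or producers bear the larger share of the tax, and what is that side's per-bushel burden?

Rewrite in direct form: Qd = 460 − 4P and Qs = 5P + 316.
Without the tax, 460 − 4P = 5P + 316 gives 9P = 144, so P* = €16 and Q* = 396.
With the tax collected from producers, supply shifts: Qs = 5(P − 9) + 316.
Solving gives Q = 376 with buyers paying €21 and producers receiving €12 (the €9 wedge).
Per-bushel burden: buyers €5, producers €4.
Buyers take the larger share because demand is less price-elastic here (demand slope 4 vs supply slope 5).
The less price-elastic side of the market bears the larger share of a per-unit tax.

Buyers bear the larger share: €5 per bushel.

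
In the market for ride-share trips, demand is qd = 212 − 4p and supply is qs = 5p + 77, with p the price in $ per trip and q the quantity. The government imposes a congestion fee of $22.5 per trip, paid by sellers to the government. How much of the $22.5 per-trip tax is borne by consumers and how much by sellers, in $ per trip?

Before the tax: set 212 − 4p = 5p + 77 → p* = $15, q* = 152.
With the tax collected from sellers, supply shifts: qs = 5(p − 22.5) + 77.
Solving gives q = 102 with consumers paying $27.5 and sellers receiving $5 (the $22.5 wedge).
Burden on consumers: $12.5; on sellers: $10. (They sum to $22.5.)
The less price-elastic side of the market bears the larger share of a per-unit tax.

Consumers bear $12.5 per trip; sellers bear $10 per trip.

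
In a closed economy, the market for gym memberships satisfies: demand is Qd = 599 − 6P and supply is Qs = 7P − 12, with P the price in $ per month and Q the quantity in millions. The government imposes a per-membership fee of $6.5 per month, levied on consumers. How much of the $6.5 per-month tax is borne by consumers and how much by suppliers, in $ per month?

Consumers bear $3.5 per month; suppliers bear $3 per month.

Before the tax: set 599 − 6P = 7P − 12 → P* = $47, Q* = 317.
With the tax collected from consumers, demand (in seller-price terms) shifts: Qd = 599 − 6(P + 6.5).
New equilibrium: consumers pay $50.5, suppliers receive $44, Q = 296. (Wedge: Pb − Ps = 6.5.)
Burden on consumers: $3.5; on suppliers: $3. (They sum to $6.5.)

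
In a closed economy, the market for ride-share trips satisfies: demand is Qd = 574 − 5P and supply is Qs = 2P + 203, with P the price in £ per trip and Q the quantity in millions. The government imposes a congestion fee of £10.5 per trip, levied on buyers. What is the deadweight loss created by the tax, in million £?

Deadweight loss = £78.75 million.

Before the tax: set 574 − 5P = 2P + 203 → P* = £53, Q* = 309.
With the tax collected from buyers, demand (in seller-price terms) shifts: Qd = 574 − 5(P + 10.5).
New equilibrium: buyers pay £56, suppliers receive £45.5, Q = 294. (Wedge: Pb − Ps = 10.5.)
Quantity falls by |ΔQ| = |309 − 294| = 15.
DWL = ½ · t · |ΔQ| = ½ · 10.5 · 15 = £78.75.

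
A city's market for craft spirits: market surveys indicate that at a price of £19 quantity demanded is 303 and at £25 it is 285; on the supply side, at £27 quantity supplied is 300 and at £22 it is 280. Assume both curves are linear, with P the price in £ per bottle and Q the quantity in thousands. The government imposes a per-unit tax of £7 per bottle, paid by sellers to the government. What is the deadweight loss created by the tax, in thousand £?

Demand slope: (285 − 303)/(25 − 19) = -3, so Qd = 360 − 3P.
Supply slope: (280 − 300)/(22 − 27) = 4, so Qs = 4P + 192.
Without the tax, 360 − 3P = 4P + 192 gives 7P = 168, so P* = £24 and Q* = 288.
With the tax collected from sellers, supply shifts: Qs = 4(P − 7) + 192.
New equilibrium: buyers pay £28, sellers receive £21, Q = 276. (Wedge: Pb − Ps = 7.)
Quantity falls by |ΔQ| = |288 − 276| = 12.
DWL = ½ · t · |ΔQ| = ½ · 7 · 12 = £42.

Deadweight loss = £42 thousand.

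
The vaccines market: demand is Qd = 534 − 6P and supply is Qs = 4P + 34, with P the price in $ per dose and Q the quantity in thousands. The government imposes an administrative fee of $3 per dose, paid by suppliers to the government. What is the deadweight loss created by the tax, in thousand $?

Deadweight loss = $10.8 thousand.

Before the tax: set 534 − 6P = 4P + 34 → P* = $50, Q* = 234.
With the tax collected from suppliers, supply shifts: Qs = 4(P − 3) + 34.
New equilibrium: consumers pay $51.2, suppliers receive $48.2, Q = 226.8. (Wedge: Pb − Ps = 3.)
Quantity falls by |ΔQ| = |234 − 226.8| = 7.2.
DWL = ½ · t · |ΔQ| = ½ · 3 · 7.2 = $10.8.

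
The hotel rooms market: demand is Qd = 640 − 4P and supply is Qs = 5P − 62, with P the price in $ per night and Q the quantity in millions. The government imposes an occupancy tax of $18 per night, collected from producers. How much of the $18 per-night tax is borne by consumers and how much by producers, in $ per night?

Consumers bear $10 per night; producers bear $8 per night.

Before the tax: set 640 − 4P = 5P − 62 → P* = $78, Q* = 328.
With the tax collected from producers, supply shifts: Qs = 5(P − 18) − 62.
New equilibrium: consumers pay $88, producers receive $70, Q = 288. (Wedge: Pb − Ps = 18.)
Burden on consumers: $10; on producers: $8. (They sum to $18.)
The less price-elastic side of the market bears the larger share of a per-unit tax.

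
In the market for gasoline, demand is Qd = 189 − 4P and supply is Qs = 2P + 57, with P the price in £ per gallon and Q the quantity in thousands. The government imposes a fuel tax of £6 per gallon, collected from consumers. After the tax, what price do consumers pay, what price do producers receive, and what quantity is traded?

Consumers pay £24; producers receive £18; quantity = 93.

Before the tax: set 189 − 4P = 2P + 57 → P* = £22, Q* = 101.
With the tax collected from consumers, demand (in seller-price terms) shifts: Qd = 189 − 4(P + 6).
Solving gives Q = 93 with consumers paying £24 and producers receiving £18 (the £6 wedge).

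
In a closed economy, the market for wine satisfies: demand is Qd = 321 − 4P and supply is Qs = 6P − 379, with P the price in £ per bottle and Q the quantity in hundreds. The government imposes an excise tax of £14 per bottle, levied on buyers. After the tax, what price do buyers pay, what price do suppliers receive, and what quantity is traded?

Before the tax: set 321 − 4P = 6P − 379 → P* = £70, Q* = 41.
With the tax collected from buyers, demand (in seller-price terms) shifts: Qd = 321 − 4(P + 14).
New equilibrium: buyers pay £78.4, suppliers receive £64.4, Q = 7.4. (Wedge: Pb − Ps = 14.)

Buyers pay £78.4; suppliers receive £64.4; quantity = 7.4.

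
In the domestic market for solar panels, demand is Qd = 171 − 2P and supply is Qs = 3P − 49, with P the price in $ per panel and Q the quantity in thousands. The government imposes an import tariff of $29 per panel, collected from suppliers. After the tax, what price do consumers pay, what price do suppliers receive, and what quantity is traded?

Before the tax: set 171 − 2P = 3P − 49 → P* = $44, Q* = 83.
With the tax collected from suppliers, supply shifts: Qs = 3(P − 29) − 49.
New equilibrium: consumers pay $61.4, suppliers receive $32.4, Q = 48.2. (Wedge: Pb − Ps = 29.)
The less price-elastic side of the market bears the larger share of a per-unit tax.

Consumers pay $61.4; suppliers receive $32.4; quantity = 48.2.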